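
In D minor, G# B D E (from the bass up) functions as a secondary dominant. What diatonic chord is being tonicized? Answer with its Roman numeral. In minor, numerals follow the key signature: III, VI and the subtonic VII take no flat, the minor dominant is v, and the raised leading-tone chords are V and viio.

V

The chord is a dominant seventh chord on E.
A dominant resolves down a perfect fifth: E → A. In D minor, A is scale degree 5, i.e. V.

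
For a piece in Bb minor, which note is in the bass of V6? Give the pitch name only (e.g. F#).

A

V in Bb minor has root F; the chord is F-A-C.
The figure 6 means first inversion — the third is in the bass.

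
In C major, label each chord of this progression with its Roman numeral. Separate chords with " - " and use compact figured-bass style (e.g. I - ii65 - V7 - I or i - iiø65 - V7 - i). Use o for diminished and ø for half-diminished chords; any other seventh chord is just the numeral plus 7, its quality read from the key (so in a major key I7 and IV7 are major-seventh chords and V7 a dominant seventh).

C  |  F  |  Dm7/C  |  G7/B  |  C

C: major triad on C = scale degree 1 → I.
F has root F, degree 4 in C major, so IV.
Dm7/C: minor seventh chord on D = scale degree 2 → ii42.
G7/B has root G, degree 5 in C major, so V65.
C: major triad on C = scale degree 1 → I.

I - IV - ii42 - V65 - I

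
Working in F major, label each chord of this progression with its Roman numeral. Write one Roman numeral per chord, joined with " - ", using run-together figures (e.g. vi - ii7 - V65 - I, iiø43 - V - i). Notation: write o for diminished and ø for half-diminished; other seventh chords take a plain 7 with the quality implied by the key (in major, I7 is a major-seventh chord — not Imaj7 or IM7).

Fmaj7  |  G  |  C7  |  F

I7 - V/V - V7 - I

Fmaj7: major seventh chord on F = scale degree 1 → I7.
G is the secondary dominant of V (major triad on G): V/V.
C7 has root C, degree 5 in F major, so V7.
F: major triad on F = scale degree 1 → I.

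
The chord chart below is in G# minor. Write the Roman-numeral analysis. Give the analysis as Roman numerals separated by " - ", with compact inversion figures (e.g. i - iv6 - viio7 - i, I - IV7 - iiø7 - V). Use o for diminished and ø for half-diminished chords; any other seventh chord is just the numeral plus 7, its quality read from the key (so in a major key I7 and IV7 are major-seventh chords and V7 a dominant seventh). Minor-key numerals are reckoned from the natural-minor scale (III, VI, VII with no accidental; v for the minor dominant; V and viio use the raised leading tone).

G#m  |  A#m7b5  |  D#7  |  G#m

i - iiø7 - V7 - i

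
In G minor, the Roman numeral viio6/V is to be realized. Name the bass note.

E

The applied chord viio6/V is rooted on C#: C#-E-G.
The figure 6 means first inversion — the third is in the bass.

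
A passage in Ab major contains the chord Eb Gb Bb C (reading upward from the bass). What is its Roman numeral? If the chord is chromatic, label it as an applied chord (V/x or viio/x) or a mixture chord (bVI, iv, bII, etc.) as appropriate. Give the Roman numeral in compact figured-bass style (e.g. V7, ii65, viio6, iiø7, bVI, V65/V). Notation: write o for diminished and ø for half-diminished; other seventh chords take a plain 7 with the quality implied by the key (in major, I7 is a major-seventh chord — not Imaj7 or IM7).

Stacked in thirds the chord is C-Eb-Gb-Bb: a half-diminished seventh chord on C.
C sits a half step below Db (IV in Ab major); a diminished chord there is the applied leading-tone chord of IV.
With Eb in the bass the chord is in first inversion, so the figured bass is 65.

viiø65/IV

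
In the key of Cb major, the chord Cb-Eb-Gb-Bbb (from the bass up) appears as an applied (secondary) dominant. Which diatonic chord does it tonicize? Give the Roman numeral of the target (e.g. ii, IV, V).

The chord is a dominant seventh chord on Cb.
A dominant resolves down a perfect fifth: Cb → Fb. In Cb major, Fb is scale degree 4, i.e. IV.

IV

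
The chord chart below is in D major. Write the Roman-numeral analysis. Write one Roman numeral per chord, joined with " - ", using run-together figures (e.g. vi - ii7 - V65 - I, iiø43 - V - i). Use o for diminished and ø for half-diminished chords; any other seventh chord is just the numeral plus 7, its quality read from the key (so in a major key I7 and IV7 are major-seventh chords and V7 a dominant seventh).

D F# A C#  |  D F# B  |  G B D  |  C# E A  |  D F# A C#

I7 - vi6 - IV - V6 - I7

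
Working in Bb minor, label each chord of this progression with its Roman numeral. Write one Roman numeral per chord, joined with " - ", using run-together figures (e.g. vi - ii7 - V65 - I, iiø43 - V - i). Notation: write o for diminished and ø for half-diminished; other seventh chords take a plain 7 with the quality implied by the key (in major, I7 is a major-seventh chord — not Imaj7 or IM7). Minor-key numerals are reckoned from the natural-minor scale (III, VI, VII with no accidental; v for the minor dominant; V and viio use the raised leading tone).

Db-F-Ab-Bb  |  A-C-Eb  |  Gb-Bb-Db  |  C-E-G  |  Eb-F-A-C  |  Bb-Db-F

i65 - viio - VI - V/V - V42 - i

Db-F-Ab-Bb: root Bb is the tonic; minor seventh chord there is i65.
A-C-Eb has root A, degree 7 in Bb minor, so viio.
Gb-Bb-Db: root Gb is the submediant; major triad there is VI.
C-E-G is the secondary dominant of V (major triad on C): V/V.
Eb-F-A-C has root F, degree 5 in Bb minor, so V42.
Bb-Db-F: minor triad on Bb = scale degree 1 → i.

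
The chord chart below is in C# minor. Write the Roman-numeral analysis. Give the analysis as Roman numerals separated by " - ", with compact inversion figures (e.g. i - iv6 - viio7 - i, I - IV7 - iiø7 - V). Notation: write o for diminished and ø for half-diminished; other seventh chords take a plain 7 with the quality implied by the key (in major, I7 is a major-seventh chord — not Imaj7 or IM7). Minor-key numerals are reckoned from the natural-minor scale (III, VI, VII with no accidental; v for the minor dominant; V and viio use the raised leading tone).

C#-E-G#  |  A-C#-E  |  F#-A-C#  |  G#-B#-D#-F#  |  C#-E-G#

C#-E-G#: minor triad on C# = scale degree 1 → i.
A-C#-E has root A, degree 6 in C# minor, so VI.
F#-A-C#: root F# is the subdominant; minor triad there is iv.
G#-B#-D#-F#: dominant seventh chord on G# = scale degree 5 → V7.
C#-E-G#: root C# is the tonic; minor triad there is i.

i - VI - iv - V7 - i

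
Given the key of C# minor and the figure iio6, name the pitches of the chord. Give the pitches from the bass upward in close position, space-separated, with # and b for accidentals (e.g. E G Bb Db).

F# A D#

The numeral's case and figure indicate a diminished triad. In C# minor its root, scale degree 2, is D#.
Stacking thirds from D# gives D#-F#-A.
With the 6 figure the chord is in first inversion; from the bass F# upward in close position it reads F#-A-D#.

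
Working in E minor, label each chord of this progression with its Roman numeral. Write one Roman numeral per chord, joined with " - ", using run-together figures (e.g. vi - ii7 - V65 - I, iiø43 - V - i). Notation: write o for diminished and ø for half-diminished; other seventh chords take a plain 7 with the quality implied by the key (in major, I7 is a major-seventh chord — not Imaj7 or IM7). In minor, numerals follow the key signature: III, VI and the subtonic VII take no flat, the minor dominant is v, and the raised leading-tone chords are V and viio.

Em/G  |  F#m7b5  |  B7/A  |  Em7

Em/G: root E is the tonic; minor triad there is i6.
F#m7b5: half-diminished seventh chord on F# = scale degree 2 → iiø7.
B7/A: dominant seventh chord on B = scale degree 5 → V42.
Em7: root E is the tonic; minor seventh chord there is i7.

i6 - iiø7 - V42 - i7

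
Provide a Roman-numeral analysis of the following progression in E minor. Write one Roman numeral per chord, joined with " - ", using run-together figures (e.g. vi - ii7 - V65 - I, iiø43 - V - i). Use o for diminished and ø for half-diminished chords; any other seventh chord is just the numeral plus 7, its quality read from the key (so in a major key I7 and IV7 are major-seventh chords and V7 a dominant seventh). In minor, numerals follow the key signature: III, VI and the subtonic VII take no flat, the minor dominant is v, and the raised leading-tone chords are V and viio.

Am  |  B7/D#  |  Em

Am has root A, degree 4 in E minor, so iv.
B7/D# has root B, degree 5 in E minor, so V65.
Em: root E is the tonic; minor triad there is i.

iv - V65 - i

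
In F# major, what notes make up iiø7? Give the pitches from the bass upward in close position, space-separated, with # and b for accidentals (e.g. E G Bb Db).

G# B D F#

iiø7 is the half-diminished supertonic seventh, borrowed from the parallel minor. In F# major that root is G#.
So the chord is G#-B-D-F#.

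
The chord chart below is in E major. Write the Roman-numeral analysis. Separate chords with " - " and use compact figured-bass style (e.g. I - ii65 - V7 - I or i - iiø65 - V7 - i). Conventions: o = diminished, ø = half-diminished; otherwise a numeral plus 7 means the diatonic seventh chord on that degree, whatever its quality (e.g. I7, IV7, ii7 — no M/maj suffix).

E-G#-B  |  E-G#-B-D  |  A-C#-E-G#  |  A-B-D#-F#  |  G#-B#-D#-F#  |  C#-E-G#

E-G#-B: major triad on E = scale degree 1 → I.
E-G#-B-D: a dominant seventh chord on E, the applied dominant of IV → V7/IV.
A-C#-E-G#: root A is the subdominant; major seventh chord there is IV7.
A-B-D#-F# has root B, degree 5 in E major, so V42.
G#-B#-D#-F#: chromatic; G# is V of vi, so V7/vi.
C#-E-G# has root C#, degree 6 in E major, so vi.

I - V7/IV - IV7 - V42 - V7/vi - vi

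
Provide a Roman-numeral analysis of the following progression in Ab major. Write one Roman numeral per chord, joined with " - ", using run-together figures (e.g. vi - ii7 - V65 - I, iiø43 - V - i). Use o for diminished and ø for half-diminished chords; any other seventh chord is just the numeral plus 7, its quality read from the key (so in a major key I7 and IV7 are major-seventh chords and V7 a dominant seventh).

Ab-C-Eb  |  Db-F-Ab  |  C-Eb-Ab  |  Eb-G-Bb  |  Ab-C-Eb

Ab-C-Eb has root Ab, degree 1 in Ab major, so I.
Db-F-Ab: root Db is the subdominant; major triad there is IV.
C-Eb-Ab has root Ab, degree 1 in Ab major, so I6.
Eb-G-Bb: root Eb is the dominant; major triad there is V.
Ab-C-Eb: major triad on Ab = scale degree 1 → I.

I - IV - I6 - V - I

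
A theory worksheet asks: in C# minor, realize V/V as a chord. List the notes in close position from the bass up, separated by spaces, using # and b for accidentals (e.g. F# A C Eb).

D# F## A#

V/V is a secondary dominant — the dominant triad of V. V in C# minor is G#, so the applied chord's root is D#, a perfect fifth above.
Building a major triad on D# gives D#-F##-A#.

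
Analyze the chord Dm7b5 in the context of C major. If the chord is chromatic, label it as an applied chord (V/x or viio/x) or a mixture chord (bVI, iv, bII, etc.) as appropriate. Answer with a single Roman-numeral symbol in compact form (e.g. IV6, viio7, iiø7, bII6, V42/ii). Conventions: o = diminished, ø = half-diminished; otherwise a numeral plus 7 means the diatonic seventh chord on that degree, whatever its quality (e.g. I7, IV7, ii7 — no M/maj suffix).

iiø7

The pitches D-F-Ab-C form a half-diminished seventh chord rooted on D.
D is the second degree of C major. This is the half-diminished supertonic seventh, borrowed from the parallel minor.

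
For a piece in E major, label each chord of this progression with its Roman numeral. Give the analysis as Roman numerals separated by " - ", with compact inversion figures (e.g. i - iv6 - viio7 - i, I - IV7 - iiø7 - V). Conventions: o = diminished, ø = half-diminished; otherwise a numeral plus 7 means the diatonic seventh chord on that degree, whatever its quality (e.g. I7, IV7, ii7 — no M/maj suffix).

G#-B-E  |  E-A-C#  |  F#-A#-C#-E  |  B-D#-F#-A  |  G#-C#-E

I6 - IV64 - V7/V - V7 - vi64

G#-B-E: root E is the tonic; major triad there is I6.
E-A-C# has root A, degree 4 in E major, so IV64.
F#-A#-C#-E: chromatic; F# is V of V, so V7/V.
B-D#-F#-A: root B is the dominant; dominant seventh chord there is V7.
G#-C#-E: minor triad on C# = scale degree 6 → vi64.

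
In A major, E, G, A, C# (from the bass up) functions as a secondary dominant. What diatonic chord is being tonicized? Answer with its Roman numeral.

The chord is a dominant seventh chord on A.
A dominant resolves down a perfect fifth: A → D. In A major, D is scale degree 4, i.e. IV.

IV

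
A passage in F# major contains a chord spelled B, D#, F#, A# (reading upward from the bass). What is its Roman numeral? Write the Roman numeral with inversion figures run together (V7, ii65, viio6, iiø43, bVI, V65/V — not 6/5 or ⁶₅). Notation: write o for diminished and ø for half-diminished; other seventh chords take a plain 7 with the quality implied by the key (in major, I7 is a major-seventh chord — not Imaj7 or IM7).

IV7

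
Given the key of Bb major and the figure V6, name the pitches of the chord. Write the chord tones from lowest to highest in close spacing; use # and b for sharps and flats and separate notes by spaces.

A C F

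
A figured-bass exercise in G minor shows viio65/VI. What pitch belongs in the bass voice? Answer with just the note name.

The applied chord viio65/VI is rooted on D: D-F-Ab-Cb.
The figure 65 means first inversion — the third is in the bass.

F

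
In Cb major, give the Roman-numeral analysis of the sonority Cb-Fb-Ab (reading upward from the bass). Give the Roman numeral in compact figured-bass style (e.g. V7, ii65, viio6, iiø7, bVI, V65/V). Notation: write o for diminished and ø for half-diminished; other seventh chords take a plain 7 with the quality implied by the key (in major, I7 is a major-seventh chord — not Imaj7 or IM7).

IV64

Stacked in thirds the chord is Fb-Ab-Cb: a major triad on Fb.
In Cb major, Fb is the subdominant; the diatonic major triad there is IV.
With Cb in the bass the chord is in second inversion, so the figured bass is 64.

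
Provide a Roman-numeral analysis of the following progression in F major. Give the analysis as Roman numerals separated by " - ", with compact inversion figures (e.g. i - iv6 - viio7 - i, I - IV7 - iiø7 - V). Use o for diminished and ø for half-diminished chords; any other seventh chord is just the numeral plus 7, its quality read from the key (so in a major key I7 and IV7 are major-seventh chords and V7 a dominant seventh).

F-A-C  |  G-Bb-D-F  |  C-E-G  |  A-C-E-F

I - ii7 - V - I65

F-A-C: root F is the tonic; major triad there is I.
G-Bb-D-F: root G is the supertonic; minor seventh chord there is ii7.
C-E-G: major triad on C = scale degree 5 → V.
A-C-E-F: root F is the tonic; major seventh chord there is I65.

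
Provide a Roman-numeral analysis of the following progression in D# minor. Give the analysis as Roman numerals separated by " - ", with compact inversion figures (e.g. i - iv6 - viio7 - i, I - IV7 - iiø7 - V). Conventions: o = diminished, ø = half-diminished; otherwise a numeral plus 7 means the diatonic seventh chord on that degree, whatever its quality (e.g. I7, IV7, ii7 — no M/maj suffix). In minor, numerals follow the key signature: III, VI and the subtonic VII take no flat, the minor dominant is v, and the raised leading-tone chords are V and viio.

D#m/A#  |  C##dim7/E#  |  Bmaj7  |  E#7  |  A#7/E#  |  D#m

D#m/A# has root D#, degree 1 in D# minor, so i64.
C##dim7/E# has root C##, degree 7 in D# minor, so viio65.
Bmaj7: major seventh chord on B = scale degree 6 → VI7.
E#7 is the secondary dominant of V (dominant seventh chord on E#): V7/V.
A#7/E#: dominant seventh chord on A# = scale degree 5 → V43.
D#m: root D# is the tonic; minor triad there is i.

i64 - viio65 - VI7 - V7/V - V43 - i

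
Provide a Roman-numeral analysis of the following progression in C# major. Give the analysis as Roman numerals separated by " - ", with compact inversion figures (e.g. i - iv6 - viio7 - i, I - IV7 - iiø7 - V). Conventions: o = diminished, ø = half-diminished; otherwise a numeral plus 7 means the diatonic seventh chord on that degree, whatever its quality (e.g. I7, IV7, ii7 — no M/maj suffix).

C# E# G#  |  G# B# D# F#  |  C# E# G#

C#-E#-G#: major triad on C# = scale degree 1 → I.
G#-B#-D#-F# has root G#, degree 5 in C# major, so V7.
C#-E#-G# has root C#, degree 1 in C# major, so I.

I - V7 - I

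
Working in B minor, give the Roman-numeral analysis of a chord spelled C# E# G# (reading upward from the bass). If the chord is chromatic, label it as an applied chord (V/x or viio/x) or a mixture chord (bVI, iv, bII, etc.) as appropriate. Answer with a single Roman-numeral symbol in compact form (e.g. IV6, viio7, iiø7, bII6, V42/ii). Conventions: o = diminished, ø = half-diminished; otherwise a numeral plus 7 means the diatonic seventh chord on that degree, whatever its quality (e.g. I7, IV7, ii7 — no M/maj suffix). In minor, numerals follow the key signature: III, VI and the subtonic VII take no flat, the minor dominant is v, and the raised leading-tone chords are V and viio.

V/V

The pitches C#-E#-G# form a major triad rooted on C#.
C# is not a diatonic chord root with this quality in B minor, but it lies a perfect fifth above F# (V), so the chord functions as an applied dominant of V.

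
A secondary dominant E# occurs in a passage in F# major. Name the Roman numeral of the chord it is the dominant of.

The chord is a major triad on E#.
A dominant resolves down a perfect fifth: E# → A#. In F# major, A# is scale degree 3, i.e. iii.

iii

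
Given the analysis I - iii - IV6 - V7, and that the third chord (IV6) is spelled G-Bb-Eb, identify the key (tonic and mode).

IV6 is given as G-Bb-Eb — a major triad with root Eb.
IV6 on Eb implies Eb is the subdominant; that puts the tonic at Bb, and the uppercase numeral fits major mode.

Bb major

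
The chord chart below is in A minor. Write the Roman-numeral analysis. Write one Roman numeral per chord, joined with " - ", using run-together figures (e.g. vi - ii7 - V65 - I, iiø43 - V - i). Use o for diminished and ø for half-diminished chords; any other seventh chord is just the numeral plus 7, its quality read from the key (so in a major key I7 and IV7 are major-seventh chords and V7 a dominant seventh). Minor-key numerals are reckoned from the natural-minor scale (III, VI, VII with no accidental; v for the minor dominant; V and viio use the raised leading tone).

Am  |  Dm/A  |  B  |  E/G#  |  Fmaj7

i - iv64 - V/V - V6 - VI7

Am has root A, degree 1 in A minor, so i.
Dm/A has root D, degree 4 in A minor, so iv64.
B is the secondary dominant of V (major triad on B): V/V.
E/G#: root E is the dominant; major triad there is V6.
Fmaj7 has root F, degree 6 in A minor, so VI7.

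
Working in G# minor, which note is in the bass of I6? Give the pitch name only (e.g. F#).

B#

I in G# minor has root G#; the chord is G#-B#-D#.
The figure 6 means first inversion — the third is in the bass.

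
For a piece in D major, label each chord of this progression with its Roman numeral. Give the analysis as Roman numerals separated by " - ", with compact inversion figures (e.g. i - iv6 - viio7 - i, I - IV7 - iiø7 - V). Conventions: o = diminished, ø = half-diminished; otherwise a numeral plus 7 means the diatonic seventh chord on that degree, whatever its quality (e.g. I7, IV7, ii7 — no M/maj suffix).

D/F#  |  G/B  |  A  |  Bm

I6 - IV6 - V - vi

D/F#: major triad on D = scale degree 1 → I6.
G/B: root G is the subdominant; major triad there is IV6.
A has root A, degree 5 in D major, so V.
Bm: root B is the submediant; minor triad there is vi.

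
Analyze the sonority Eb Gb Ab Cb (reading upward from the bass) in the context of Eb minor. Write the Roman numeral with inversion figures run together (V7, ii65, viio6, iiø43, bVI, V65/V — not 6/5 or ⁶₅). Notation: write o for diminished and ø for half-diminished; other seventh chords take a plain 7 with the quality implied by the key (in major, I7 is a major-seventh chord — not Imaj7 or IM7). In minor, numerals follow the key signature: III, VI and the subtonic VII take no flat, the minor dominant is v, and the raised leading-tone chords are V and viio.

iv43

The pitches Ab-Cb-Eb-Gb form a minor seventh chord rooted on Ab.
Ab is scale degree 4 in Eb minor, and a minor seventh chord on that degree is written iv7.
With Eb in the bass the chord is in second inversion, so the figured bass is 43.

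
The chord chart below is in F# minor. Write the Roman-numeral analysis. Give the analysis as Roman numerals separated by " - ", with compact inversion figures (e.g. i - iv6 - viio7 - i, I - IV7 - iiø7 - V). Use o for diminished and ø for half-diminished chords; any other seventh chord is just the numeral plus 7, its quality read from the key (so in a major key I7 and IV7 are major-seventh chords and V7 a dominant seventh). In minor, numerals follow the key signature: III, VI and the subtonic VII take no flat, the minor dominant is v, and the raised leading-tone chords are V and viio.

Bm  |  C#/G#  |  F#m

iv - V64 - i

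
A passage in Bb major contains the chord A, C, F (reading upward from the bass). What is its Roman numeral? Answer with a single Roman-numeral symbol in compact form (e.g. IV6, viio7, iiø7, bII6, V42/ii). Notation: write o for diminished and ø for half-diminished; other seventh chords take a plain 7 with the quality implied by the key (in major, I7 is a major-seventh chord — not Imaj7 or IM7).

V6

Stacked in thirds the chord is F-A-C: a major triad on F.
In Bb major, F is the dominant; the diatonic major triad there is V.
With A in the bass the chord is in first inversion, so the figured bass is 6.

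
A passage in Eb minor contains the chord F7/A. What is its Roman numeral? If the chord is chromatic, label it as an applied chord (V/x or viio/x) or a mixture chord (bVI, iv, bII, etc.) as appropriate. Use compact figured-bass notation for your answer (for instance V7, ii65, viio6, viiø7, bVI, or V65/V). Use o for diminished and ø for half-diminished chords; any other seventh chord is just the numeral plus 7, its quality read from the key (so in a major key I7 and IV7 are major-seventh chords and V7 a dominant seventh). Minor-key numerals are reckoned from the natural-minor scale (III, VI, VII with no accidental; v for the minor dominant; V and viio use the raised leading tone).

V65/V

The pitches F-A-C-Eb form a dominant seventh chord rooted on F.
F is not a diatonic chord root with this quality in Eb minor, but it lies a perfect fifth above Bb (V), so the chord functions as an applied dominant of V.
With A in the bass the chord is in first inversion, so the figured bass is 65.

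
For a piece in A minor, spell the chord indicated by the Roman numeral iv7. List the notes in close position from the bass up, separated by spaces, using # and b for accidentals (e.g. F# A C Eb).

D F A C

The numeral's case and figure indicate a minor seventh chord. In A minor its root, the subdominant, is D.
That chord is spelled D-F-A-C.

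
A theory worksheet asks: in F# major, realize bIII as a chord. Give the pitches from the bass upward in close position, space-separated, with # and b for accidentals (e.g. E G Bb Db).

A C# E

Scale degree 3 in F# major is A#; lowering it a half step gives A. bIII is a major triad on the lowered third degree, borrowed from the parallel minor.
So the chord is A-C#-E, a major triad.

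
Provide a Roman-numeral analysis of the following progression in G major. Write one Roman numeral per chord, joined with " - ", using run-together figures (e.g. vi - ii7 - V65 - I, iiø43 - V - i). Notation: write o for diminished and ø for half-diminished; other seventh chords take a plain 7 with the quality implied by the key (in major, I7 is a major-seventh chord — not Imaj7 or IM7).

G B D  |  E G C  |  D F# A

I - IV6 - V

G-B-D has root G, degree 1 in G major, so I.
E-G-C: root C is the subdominant; major triad there is IV6.
D-F#-A: root D is the dominant; major triad there is V.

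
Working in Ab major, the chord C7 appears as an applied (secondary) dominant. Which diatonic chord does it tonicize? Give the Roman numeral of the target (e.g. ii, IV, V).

vi

The chord is a dominant seventh chord on C.
A dominant resolves down a perfect fifth: C → F. In Ab major, F is scale degree 6, i.e. vi.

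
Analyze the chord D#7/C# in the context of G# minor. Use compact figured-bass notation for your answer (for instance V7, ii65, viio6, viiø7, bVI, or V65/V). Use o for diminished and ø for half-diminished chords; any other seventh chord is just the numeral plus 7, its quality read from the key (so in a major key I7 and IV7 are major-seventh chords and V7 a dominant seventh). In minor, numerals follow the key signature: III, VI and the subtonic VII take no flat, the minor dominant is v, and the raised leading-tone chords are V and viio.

Stacked in thirds the chord is D#-F##-A#-C#: a dominant seventh chord on D#.
D# is scale degree 5 in G# minor, and a dominant seventh chord on that degree is written V7.
With C# in the bass the chord is in third inversion, so the figured bass is 42.

V42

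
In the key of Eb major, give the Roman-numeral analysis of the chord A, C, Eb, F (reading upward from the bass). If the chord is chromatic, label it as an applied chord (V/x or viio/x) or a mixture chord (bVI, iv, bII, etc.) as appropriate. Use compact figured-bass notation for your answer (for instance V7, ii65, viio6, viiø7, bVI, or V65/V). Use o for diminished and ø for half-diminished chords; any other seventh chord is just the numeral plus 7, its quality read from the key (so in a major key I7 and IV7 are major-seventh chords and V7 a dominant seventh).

The pitches F-A-C-Eb form a dominant seventh chord rooted on F.
F is not a diatonic chord root with this quality in Eb major, but it lies a perfect fifth above Bb (V), so the chord functions as an applied dominant of V.
With A in the bass the chord is in first inversion, so the figured bass is 65.

V65/V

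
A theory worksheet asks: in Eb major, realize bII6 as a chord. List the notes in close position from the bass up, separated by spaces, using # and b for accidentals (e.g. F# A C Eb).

bII6 is the Neapolitan sixth — a major triad on the lowered second degree, here in its customary first inversion. In Eb major that root is Fb.
So the chord is Fb-Ab-Cb, a major triad.
With the 6 figure the chord is in first inversion; from the bass Ab upward in close position it reads Ab-Cb-Fb.

Ab Cb Fb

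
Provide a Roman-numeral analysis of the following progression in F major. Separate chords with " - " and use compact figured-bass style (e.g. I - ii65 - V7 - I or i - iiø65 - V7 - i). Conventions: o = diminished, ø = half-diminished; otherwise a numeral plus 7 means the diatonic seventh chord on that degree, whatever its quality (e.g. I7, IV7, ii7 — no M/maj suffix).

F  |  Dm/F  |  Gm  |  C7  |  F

I - vi6 - ii - V7 - I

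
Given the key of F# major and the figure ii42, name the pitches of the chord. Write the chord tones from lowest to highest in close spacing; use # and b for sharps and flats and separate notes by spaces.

F# G# B D#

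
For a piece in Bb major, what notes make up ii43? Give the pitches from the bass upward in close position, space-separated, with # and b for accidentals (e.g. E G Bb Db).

G Bb C Eb

The numeral's case and figure indicate a minor seventh chord. In Bb major its root, the supertonic, is C.
That chord is spelled C-Eb-G-Bb.
With the 43 figure the chord is in second inversion; from the bass G upward in close position it reads G-Bb-C-Eb.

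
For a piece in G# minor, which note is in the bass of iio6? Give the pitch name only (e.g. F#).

iio in G# minor has root A#; the chord is A#-C#-E.
The figure 6 means first inversion — the third is in the bass.

C#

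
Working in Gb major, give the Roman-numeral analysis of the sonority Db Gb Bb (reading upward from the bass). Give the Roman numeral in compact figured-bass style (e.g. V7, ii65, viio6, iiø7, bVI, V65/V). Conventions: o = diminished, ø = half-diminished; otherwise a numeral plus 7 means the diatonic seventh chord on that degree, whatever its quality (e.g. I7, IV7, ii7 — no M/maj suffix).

Stacked in thirds the chord is Gb-Bb-Db: a major triad on Gb.
In Gb major, Gb is the tonic; the diatonic major triad there is I.
With Db in the bass the chord is in second inversion, so the figured bass is 64.

I64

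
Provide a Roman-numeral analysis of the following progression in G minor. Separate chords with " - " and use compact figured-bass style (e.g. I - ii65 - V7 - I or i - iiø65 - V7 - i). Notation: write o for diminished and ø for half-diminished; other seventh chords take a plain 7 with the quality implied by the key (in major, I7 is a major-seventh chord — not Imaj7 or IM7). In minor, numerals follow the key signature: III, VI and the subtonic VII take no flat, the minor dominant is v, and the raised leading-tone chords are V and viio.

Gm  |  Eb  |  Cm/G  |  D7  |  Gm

Gm: minor triad on G = scale degree 1 → i.
Eb has root Eb, degree 6 in G minor, so VI.
Cm/G has root C, degree 4 in G minor, so iv64.
D7: root D is the dominant; dominant seventh chord there is V7.
Gm: root G is the tonic; minor triad there is i.

i - VI - iv64 - V7 - i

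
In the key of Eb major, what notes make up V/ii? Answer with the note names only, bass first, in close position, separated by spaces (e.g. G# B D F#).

C E G

The slash means an applied dominant: we want the dominant of ii. In Eb major, ii is F minor, and its dominant is built on C.
Building a major triad on C gives C-E-G.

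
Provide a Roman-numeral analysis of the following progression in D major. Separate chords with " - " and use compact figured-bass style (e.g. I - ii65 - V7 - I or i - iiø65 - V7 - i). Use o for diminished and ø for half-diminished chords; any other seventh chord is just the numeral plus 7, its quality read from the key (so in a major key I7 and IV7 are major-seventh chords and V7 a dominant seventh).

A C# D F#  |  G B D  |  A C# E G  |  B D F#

I43 - IV - V7 - vi

A-C#-D-F#: root D is the tonic; major seventh chord there is I43.
G-B-D: major triad on G = scale degree 4 → IV.
A-C#-E-G has root A, degree 5 in D major, so V7.
B-D-F# has root B, degree 6 in D major, so vi.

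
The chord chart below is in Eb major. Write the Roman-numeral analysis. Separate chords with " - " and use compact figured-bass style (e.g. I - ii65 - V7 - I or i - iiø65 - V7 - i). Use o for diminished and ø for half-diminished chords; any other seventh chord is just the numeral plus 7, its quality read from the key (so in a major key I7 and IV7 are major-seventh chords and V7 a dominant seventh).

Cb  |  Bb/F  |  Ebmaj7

bVI - V64 - I7

Cb: Cb with this quality isn't in the key; it's bVI, borrowed from the parallel minor.
Bb/F: major triad on Bb = scale degree 5 → V64.
Ebmaj7 has root Eb, degree 1 in Eb major, so I7.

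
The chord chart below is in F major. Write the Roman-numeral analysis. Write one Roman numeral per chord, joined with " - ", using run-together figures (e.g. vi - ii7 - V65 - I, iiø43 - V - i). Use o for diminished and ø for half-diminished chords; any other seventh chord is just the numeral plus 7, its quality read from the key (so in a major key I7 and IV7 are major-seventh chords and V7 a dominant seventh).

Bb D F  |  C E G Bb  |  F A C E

Bb-D-F has root Bb, degree 4 in F major, so IV.
C-E-G-Bb: root C is the dominant; dominant seventh chord there is V7.
F-A-C-E: root F is the tonic; major seventh chord there is I7.

IV - V7 - I7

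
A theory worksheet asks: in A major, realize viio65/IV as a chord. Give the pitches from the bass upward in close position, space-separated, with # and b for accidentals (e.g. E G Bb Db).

The slash marks an applied leading-tone chord: viio of IV. In A major, IV is D, so the leading tone to it is C#, a half step below.
Building a fully diminished seventh chord on C# gives C#-E-G-Bb.
With the 65 figure the chord is in first inversion; from the bass E upward in close position it reads E-G-Bb-C#.

E G Bb C#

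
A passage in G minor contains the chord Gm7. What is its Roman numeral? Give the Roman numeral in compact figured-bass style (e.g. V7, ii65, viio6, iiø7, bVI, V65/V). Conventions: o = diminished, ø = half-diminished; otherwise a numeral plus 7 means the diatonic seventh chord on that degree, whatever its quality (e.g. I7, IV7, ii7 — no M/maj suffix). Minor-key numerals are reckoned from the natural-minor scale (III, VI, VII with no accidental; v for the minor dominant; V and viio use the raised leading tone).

i7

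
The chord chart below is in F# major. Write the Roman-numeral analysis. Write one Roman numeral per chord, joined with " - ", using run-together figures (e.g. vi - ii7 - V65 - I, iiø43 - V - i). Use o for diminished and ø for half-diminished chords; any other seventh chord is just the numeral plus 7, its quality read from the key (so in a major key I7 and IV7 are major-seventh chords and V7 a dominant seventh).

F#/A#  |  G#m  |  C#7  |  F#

I6 - ii - V7 - I

F#/A# has root F#, degree 1 in F# major, so I6.
G#m: root G# is the supertonic; minor triad there is ii.
C#7: root C# is the dominant; dominant seventh chord there is V7.
F# has root F#, degree 1 in F# major, so I.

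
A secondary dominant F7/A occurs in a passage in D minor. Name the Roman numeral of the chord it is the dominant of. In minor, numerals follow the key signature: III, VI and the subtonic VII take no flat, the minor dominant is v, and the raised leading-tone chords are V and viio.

VI

The chord is a dominant seventh chord on F.
A dominant resolves down a perfect fifth: F → Bb. In D minor, Bb is scale degree 6, i.e. VI.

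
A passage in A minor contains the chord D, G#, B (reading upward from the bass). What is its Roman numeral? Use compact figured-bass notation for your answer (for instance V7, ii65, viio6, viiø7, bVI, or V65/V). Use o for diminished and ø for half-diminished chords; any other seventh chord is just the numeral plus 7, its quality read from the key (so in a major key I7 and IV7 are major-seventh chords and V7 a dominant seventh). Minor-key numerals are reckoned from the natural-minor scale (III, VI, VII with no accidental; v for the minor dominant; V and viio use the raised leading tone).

Stacked in thirds the chord is G#-B-D: a diminished triad on G#.
G# is scale degree 7 in A minor, and a diminished triad on that degree is written viio.
With D in the bass the chord is in second inversion, so the figured bass is 64.

viio64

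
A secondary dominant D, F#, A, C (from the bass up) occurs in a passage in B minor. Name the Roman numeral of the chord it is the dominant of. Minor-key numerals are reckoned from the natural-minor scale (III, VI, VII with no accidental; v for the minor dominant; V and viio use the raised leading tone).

The chord is a dominant seventh chord on D.
A dominant resolves down a perfect fifth: D → G. In B minor, G is scale degree 6, i.e. VI.

VI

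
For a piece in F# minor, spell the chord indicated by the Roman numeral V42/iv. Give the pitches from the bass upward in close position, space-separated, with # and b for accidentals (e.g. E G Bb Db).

E F# A# C#

The slash means an applied dominant: we want the dominant of iv. In F# minor, iv is B minor, and its dominant is built on F#.
Building a dominant seventh chord on F# gives F#-A#-C#-E.
The figured bass 42 indicates third inversion, placing the seventh (E) in the bass: E-F#-A#-C#.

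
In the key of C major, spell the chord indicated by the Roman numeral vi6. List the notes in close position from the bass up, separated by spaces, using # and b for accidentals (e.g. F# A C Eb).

In C major, the submediant is A, and the diatonic chord built there is a minor triad.
Stacking thirds from A gives A-C-E.
With the 6 figure the chord is in first inversion; from the bass C upward in close position it reads C-E-A.

C E A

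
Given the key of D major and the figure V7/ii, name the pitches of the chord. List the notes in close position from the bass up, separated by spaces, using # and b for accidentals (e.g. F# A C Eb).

The slash means an applied dominant: we want the dominant of ii. In D major, ii is E minor, and its dominant is built on B.
Building a dominant seventh chord on B gives B-D#-F#-A.

B D# F# A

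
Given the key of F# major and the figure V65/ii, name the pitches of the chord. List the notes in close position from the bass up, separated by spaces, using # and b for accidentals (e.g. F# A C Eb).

F## A# C# D#

The slash means an applied dominant: we want the dominant of ii. In F# major, ii is G# minor, and its dominant is built on D#.
Building a dominant seventh chord on D# gives D#-F##-A#-C#.
With the 65 figure the chord is in first inversion; from the bass F## upward in close position it reads F##-A#-C#-D#.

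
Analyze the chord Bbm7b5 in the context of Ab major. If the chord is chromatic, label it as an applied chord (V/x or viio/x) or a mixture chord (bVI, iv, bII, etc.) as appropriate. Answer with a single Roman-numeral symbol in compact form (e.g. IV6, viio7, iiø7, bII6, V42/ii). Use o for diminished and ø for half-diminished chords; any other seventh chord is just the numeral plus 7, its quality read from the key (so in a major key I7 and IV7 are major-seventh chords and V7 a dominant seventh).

The pitches Bb-Db-Fb-Ab form a half-diminished seventh chord rooted on Bb.
Bb is the second degree of Ab major. This is the half-diminished supertonic seventh, borrowed from the parallel minor.

iiø7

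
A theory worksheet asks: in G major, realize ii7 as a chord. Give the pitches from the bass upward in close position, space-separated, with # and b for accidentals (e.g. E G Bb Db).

In G major, the second degree is A, and the diatonic chord built there is a minor seventh chord.
That chord is spelled A-C-E-G.

A C E G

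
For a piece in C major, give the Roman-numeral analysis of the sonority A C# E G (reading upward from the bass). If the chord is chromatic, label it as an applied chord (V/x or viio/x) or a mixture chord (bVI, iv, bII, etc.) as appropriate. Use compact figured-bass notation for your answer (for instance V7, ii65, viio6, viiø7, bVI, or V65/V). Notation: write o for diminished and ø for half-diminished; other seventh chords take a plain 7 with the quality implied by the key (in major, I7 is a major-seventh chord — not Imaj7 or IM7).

V7/ii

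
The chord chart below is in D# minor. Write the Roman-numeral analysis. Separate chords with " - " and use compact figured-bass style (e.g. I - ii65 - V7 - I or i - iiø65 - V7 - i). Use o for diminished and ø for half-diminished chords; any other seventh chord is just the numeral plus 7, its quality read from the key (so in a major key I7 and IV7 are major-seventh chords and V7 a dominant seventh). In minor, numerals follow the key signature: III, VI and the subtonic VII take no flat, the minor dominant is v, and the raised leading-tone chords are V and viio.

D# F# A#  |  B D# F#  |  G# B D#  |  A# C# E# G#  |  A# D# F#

i - VI - iv - v7 - i64

D#-F#-A# has root D#, degree 1 in D# minor, so i.
B-D#-F#: root B is the submediant; major triad there is VI.
G#-B-D#: minor triad on G# = scale degree 4 → iv.
A#-C#-E#-G# has root A#, degree 5 in D# minor, so v7.
A#-D#-F#: root D# is the tonic; minor triad there is i64.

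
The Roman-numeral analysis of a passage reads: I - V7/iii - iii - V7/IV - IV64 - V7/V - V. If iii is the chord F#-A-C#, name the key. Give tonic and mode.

The chord F#m is a minor triad rooted on F#; its label is iii.
If F# is scale degree 3 and the mode makes that degree carry a minor triad, the tonic is D and the mode is major.

D major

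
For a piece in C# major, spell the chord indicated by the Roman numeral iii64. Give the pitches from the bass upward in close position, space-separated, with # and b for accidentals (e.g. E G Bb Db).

B# E# G#

In C# major, the third degree is E#, and the diatonic chord built there is a minor triad.
That chord is spelled E#-G#-B#.
The figured bass 64 indicates second inversion, placing the fifth (B#) in the bass: B#-E#-G#.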